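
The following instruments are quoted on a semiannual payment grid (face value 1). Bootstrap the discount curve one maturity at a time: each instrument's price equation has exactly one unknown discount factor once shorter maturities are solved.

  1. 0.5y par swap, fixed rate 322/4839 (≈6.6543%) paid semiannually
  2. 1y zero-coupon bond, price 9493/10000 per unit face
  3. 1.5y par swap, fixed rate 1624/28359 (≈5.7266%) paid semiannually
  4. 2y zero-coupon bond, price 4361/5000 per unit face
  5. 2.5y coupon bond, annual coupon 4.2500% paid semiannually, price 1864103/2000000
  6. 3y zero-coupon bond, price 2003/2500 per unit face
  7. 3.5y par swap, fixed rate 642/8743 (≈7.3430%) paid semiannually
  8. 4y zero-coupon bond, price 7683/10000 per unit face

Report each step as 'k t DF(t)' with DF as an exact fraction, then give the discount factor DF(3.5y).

step 1 [0.5y] swap r/2=161/4839: DF=(1 − 161/4839·(0))/(1+161/4839) = 4839/5000 ≈ 0.967800
step 2 [1y] zero: DF = P = 9493/10000 ≈ 0.949300
step 3 [1.5y] swap r/2=812/28359: DF=(1 − 812/28359·(0.967800+0.949300))/(1+812/28359) = 2297/2500 ≈ 0.918800
step 4 [2y] zero: DF = P = 4361/5000 ≈ 0.872200
step 5 [2.5y] bond c/2=17/800: DF=(1864103/2000000 − 17/800·(0.967800+0.949300+0.918800+0.872200))/(1+17/800) = 1671/2000 ≈ 0.835500
step 6 [3y] zero: DF = P = 2003/2500 ≈ 0.801200
step 7 [3.5y] swap r/2=321/8743: DF=(1 − 321/8743·(0.967800+0.949300+0.918800+0.872200+0.835500+0.801200))/(1+321/8743) = 7753/10000 ≈ 0.775300
step 8 [4y] zero: DF = P = 7683/10000 ≈ 0.768300

1 1/2 4839/5000
2 1 9493/10000
3 3/2 2297/2500
4 2 4361/5000
5 5/2 1671/2000
6 3 2003/2500
7 7/2 7753/10000
8 4 7683/10000
DF(3.5y) = 7753/10000 ≈ 0.775300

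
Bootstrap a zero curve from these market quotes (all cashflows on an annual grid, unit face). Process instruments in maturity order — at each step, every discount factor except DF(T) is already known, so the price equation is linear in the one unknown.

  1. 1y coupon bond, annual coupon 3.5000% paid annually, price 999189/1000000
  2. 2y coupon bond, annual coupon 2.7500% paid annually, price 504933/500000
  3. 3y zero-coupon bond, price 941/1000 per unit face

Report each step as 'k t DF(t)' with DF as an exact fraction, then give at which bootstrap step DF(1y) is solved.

step 1 [1y] bond c/1=7/200: DF=(999189/1000000 − 7/200·(0))/(1+7/200) = 4827/5000 ≈ 0.965400
step 2 [2y] bond c/1=11/400: DF=(504933/500000 − 11/400·(0.965400))/(1+11/400) = 957/1000 ≈ 0.957000
step 3 [3y] zero: DF = P = 941/1000 ≈ 0.941000

1 1 4827/5000
2 2 957/1000
3 3 941/1000
DF(1y) is solved at step 1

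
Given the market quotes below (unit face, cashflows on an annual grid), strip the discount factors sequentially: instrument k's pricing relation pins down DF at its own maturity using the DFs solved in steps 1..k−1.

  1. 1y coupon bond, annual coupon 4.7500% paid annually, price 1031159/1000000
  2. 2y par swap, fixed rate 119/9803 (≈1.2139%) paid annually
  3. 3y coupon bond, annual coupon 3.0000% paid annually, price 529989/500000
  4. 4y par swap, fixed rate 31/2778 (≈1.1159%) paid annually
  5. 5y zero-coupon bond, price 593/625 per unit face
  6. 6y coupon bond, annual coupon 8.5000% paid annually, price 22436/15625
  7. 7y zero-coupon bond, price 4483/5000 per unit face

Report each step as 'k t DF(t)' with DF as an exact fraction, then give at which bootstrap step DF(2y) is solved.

1 1 2461/2500
2 2 4881/5000
3 3 243/250
4 4 4783/5000
5 5 593/625
6 6 2361/2500
7 7 4483/5000
DF(2y) is solved at step 2

step 1 [1y] bond c/1=19/400: DF=(1031159/1000000 − 19/400·(0))/(1+19/400) = 2461/2500 ≈ 0.984400
step 2 [2y] swap r/1=119/9803: DF=(1 − 119/9803·(0.984400))/(1+119/9803) = 4881/5000 ≈ 0.976200
step 3 [3y] bond c/1=3/100: DF=(529989/500000 − 3/100·(0.984400+0.976200))/(1+3/100) = 243/250 ≈ 0.972000
step 4 [4y] swap r/1=31/2778: DF=(1 − 31/2778·(0.984400+0.976200+0.972000))/(1+31/2778) = 4783/5000 ≈ 0.956600
step 5 [5y] zero: DF = P = 593/625 ≈ 0.948800
step 6 [6y] bond c/1=17/200: DF=(22436/15625 − 17/200·(0.984400+0.976200+0.972000+0.956600+0.948800))/(1+17/200) = 2361/2500 ≈ 0.944400
step 7 [7y] zero: DF = P = 4483/5000 ≈ 0.896600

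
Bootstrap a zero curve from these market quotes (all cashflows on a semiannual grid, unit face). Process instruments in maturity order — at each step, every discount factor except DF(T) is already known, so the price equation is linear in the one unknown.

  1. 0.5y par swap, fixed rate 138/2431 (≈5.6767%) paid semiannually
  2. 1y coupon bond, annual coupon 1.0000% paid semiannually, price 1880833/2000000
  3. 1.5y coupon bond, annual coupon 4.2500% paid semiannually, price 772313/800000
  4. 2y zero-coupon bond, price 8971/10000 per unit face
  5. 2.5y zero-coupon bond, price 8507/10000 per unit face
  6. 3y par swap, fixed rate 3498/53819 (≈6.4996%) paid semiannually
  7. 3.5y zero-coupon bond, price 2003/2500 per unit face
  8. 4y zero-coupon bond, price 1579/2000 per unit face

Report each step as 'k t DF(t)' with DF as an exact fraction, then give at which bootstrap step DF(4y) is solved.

1 1/2 2431/2500
2 1 9309/10000
3 3/2 9057/10000
4 2 8971/10000
5 5/2 8507/10000
6 3 8251/10000
7 7/2 2003/2500
8 4 1579/2000
DF(4y) is solved at step 8

step 1 [0.5y] swap r/2=69/2431: DF=(1 − 69/2431·(0))/(1+69/2431) = 2431/2500 ≈ 0.972400
step 2 [1y] bond c/2=1/200: DF=(1880833/2000000 − 1/200·(0.972400))/(1+1/200) = 9309/10000 ≈ 0.930900
step 3 [1.5y] bond c/2=17/800: DF=(772313/800000 − 17/800·(0.972400+0.930900))/(1+17/800) = 9057/10000 ≈ 0.905700
step 4 [2y] zero: DF = P = 8971/10000 ≈ 0.897100
step 5 [2.5y] zero: DF = P = 8507/10000 ≈ 0.850700
step 6 [3y] swap r/2=1749/53819: DF=(1 − 1749/53819·(0.972400+0.930900+0.905700+0.897100+0.850700))/(1+1749/53819) = 8251/10000 ≈ 0.825100
step 7 [3.5y] zero: DF = P = 2003/2500 ≈ 0.801200
step 8 [4y] zero: DF = P = 1579/2000 ≈ 0.789500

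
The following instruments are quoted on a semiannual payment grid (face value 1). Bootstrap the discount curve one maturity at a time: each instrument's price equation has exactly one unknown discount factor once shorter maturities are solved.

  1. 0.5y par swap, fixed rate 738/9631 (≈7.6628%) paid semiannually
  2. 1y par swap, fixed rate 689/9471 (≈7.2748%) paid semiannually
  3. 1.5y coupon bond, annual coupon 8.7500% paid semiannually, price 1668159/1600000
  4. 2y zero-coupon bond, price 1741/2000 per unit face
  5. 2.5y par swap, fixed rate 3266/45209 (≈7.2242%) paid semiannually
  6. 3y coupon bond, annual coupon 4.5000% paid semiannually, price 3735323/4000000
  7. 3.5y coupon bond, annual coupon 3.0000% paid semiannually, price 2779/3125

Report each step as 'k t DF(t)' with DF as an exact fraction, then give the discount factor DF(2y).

1 1/2 9631/10000
2 1 9311/10000
3 3/2 1839/2000
4 2 1741/2000
5 5/2 8367/10000
6 3 4069/5000
7 7/2 7973/10000
DF(2y) = 1741/2000 ≈ 0.870500

step 1 [0.5y] swap r/2=369/9631: DF=(1 − 369/9631·(0))/(1+369/9631) = 9631/10000 ≈ 0.963100
step 2 [1y] swap r/2=689/18942: DF=(1 − 689/18942·(0.963100))/(1+689/18942) = 9311/10000 ≈ 0.931100
step 3 [1.5y] bond c/2=7/160: DF=(1668159/1600000 − 7/160·(0.963100+0.931100))/(1+7/160) = 1839/2000 ≈ 0.919500
step 4 [2y] zero: DF = P = 1741/2000 ≈ 0.870500
step 5 [2.5y] swap r/2=1633/45209: DF=(1 − 1633/45209·(0.963100+0.931100+0.919500+0.870500))/(1+1633/45209) = 8367/10000 ≈ 0.836700
step 6 [3y] bond c/2=9/400: DF=(3735323/4000000 − 9/400·(0.963100+0.931100+0.919500+0.870500+0.836700))/(1+9/400) = 4069/5000 ≈ 0.813800
step 7 [3.5y] bond c/2=3/200: DF=(2779/3125 − 3/200·(0.963100+0.931100+0.919500+0.870500+0.836700+0.813800))/(1+3/200) = 7973/10000 ≈ 0.797300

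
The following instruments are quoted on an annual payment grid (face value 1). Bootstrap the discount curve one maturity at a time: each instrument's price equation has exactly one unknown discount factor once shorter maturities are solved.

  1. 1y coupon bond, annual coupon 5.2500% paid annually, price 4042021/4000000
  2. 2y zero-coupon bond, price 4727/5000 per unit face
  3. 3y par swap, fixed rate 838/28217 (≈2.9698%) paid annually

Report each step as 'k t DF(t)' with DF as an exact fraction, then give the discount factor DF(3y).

step 1 [1y] bond c/1=21/400: DF=(4042021/4000000 − 21/400·(0))/(1+21/400) = 9601/10000 ≈ 0.960100
step 2 [2y] zero: DF = P = 4727/5000 ≈ 0.945400
step 3 [3y] swap r/1=838/28217: DF=(1 − 838/28217·(0.960100+0.945400))/(1+838/28217) = 4581/5000 ≈ 0.916200

1 1 9601/10000
2 2 4727/5000
3 3 4581/5000
DF(3y) = 4581/5000 ≈ 0.916200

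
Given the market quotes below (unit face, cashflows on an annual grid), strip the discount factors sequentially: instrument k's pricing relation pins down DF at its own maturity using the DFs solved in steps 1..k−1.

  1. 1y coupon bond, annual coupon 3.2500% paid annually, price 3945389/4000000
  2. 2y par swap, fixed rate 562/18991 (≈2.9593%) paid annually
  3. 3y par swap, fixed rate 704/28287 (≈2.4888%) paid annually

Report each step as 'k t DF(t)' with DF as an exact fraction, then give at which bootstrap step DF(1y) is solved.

1 1 9553/10000
2 2 4719/5000
3 3 581/625
DF(1y) is solved at step 1

step 1 [1y] bond c/1=13/400: DF=(3945389/4000000 − 13/400·(0))/(1+13/400) = 9553/10000 ≈ 0.955300
step 2 [2y] swap r/1=562/18991: DF=(1 − 562/18991·(0.955300))/(1+562/18991) = 4719/5000 ≈ 0.943800
step 3 [3y] swap r/1=704/28287: DF=(1 − 704/28287·(0.955300+0.943800))/(1+704/28287) = 581/625 ≈ 0.929600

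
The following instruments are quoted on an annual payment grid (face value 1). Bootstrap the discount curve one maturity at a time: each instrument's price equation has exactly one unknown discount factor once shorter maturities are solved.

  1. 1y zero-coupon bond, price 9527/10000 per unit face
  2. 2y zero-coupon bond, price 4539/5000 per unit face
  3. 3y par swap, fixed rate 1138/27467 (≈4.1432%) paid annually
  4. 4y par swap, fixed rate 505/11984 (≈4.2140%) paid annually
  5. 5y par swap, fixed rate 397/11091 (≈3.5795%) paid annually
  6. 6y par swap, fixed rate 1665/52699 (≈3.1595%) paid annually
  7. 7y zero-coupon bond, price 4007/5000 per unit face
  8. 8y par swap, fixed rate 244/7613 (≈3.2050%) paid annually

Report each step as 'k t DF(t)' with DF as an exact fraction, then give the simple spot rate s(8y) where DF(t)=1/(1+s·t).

1 1 9527/10000
2 2 4539/5000
3 3 4431/5000
4 4 1697/2000
5 5 2103/2500
6 6 1667/2000
7 7 4007/5000
8 8 1951/2500
s(8y) = (1/(1951/2500) − 1)/(8) = 549/15608 ≈ 3.5174%

step 1 [1y] zero: DF = P = 9527/10000 ≈ 0.952700
step 2 [2y] zero: DF = P = 4539/5000 ≈ 0.907800
step 3 [3y] swap r/1=1138/27467: DF=(1 − 1138/27467·(0.952700+0.907800))/(1+1138/27467) = 4431/5000 ≈ 0.886200
step 4 [4y] swap r/1=505/11984: DF=(1 − 505/11984·(0.952700+0.907800+0.886200))/(1+505/11984) = 1697/2000 ≈ 0.848500
step 5 [5y] swap r/1=397/11091: DF=(1 − 397/11091·(0.952700+0.907800+0.886200+0.848500))/(1+397/11091) = 2103/2500 ≈ 0.841200
step 6 [6y] swap r/1=1665/52699: DF=(1 − 1665/52699·(0.952700+0.907800+0.886200+0.848500+0.841200))/(1+1665/52699) = 1667/2000 ≈ 0.833500
step 7 [7y] zero: DF = P = 4007/5000 ≈ 0.801400
step 8 [8y] swap r/1=244/7613: DF=(1 − 244/7613·(0.952700+0.907800+0.886200+0.848500+0.841200+0.833500+0.801400))/(1+244/7613) = 1951/2500 ≈ 0.780400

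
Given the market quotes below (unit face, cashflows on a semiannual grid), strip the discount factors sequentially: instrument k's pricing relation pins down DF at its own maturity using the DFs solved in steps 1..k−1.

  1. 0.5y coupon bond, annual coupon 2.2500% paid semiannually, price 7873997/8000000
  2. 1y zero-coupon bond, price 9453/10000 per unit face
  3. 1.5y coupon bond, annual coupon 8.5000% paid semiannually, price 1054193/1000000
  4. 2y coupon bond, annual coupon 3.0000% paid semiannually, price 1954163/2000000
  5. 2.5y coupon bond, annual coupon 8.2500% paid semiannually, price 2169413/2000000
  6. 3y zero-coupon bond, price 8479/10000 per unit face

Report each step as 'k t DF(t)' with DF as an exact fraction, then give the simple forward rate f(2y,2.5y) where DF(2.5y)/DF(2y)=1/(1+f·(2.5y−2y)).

step 1 [0.5y] bond c/2=9/800: DF=(7873997/8000000 − 9/800·(0))/(1+9/800) = 9733/10000 ≈ 0.973300
step 2 [1y] zero: DF = P = 9453/10000 ≈ 0.945300
step 3 [1.5y] bond c/2=17/400: DF=(1054193/1000000 − 17/400·(0.973300+0.945300))/(1+17/400) = 933/1000 ≈ 0.933000
step 4 [2y] bond c/2=3/200: DF=(1954163/2000000 − 3/200·(0.973300+0.945300+0.933000))/(1+3/200) = 1841/2000 ≈ 0.920500
step 5 [2.5y] bond c/2=33/800: DF=(2169413/2000000 − 33/800·(0.973300+0.945300+0.933000+0.920500))/(1+33/800) = 8923/10000 ≈ 0.892300
step 6 [3y] zero: DF = P = 8479/10000 ≈ 0.847900

1 1/2 9733/10000
2 1 9453/10000
3 3/2 933/1000
4 2 1841/2000
5 5/2 8923/10000
6 3 8479/10000
f(2y,2.5y) = ((1841/2000)/(8923/10000) − 1)/(1/2) = 564/8923 ≈ 6.3207%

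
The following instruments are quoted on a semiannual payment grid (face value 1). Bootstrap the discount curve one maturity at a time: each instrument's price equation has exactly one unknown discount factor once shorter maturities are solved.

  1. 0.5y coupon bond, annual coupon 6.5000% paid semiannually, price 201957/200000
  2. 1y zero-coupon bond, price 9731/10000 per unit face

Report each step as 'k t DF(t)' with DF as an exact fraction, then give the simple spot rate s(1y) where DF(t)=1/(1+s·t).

step 1 [0.5y] bond c/2=13/400: DF=(201957/200000 − 13/400·(0))/(1+13/400) = 489/500 ≈ 0.978000
step 2 [1y] zero: DF = P = 9731/10000 ≈ 0.973100

1 1/2 489/500
2 1 9731/10000
s(1y) = (1/(9731/10000) − 1)/(1) = 269/9731 ≈ 2.7644%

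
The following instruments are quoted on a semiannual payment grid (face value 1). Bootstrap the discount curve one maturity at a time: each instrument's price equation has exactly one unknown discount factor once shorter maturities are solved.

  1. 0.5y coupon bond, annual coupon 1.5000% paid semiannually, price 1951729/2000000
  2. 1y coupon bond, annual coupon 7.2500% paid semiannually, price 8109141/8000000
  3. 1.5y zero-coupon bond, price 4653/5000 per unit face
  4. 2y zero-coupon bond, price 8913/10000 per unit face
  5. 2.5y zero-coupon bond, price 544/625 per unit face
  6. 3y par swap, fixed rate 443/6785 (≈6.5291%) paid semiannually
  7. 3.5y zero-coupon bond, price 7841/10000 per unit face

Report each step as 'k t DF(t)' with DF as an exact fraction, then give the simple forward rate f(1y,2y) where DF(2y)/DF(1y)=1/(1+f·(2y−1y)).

step 1 [0.5y] bond c/2=3/400: DF=(1951729/2000000 − 3/400·(0))/(1+3/400) = 4843/5000 ≈ 0.968600
step 2 [1y] bond c/2=29/800: DF=(8109141/8000000 − 29/800·(0.968600))/(1+29/800) = 9443/10000 ≈ 0.944300
step 3 [1.5y] zero: DF = P = 4653/5000 ≈ 0.930600
step 4 [2y] zero: DF = P = 8913/10000 ≈ 0.891300
step 5 [2.5y] zero: DF = P = 544/625 ≈ 0.870400
step 6 [3y] swap r/2=443/13570: DF=(1 − 443/13570·(0.968600+0.944300+0.930600+0.891300+0.870400))/(1+443/13570) = 2057/2500 ≈ 0.822800
step 7 [3.5y] zero: DF = P = 7841/10000 ≈ 0.784100

1 1/2 4843/5000
2 1 9443/10000
3 3/2 4653/5000
4 2 8913/10000
5 5/2 544/625
6 3 2057/2500
7 7/2 7841/10000
f(1y,2y) = ((9443/10000)/(8913/10000) − 1)/(1) = 530/8913 ≈ 5.9464%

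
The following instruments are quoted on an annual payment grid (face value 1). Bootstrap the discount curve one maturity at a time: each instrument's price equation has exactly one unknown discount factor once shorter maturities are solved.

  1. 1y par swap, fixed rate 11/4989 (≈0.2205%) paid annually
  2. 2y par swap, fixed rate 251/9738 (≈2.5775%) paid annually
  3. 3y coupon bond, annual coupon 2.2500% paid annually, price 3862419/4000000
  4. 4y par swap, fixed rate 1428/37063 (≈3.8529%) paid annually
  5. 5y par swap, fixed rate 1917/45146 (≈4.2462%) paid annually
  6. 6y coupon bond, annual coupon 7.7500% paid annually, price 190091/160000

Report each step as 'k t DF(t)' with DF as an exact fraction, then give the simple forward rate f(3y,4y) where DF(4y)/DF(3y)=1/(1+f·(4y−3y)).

step 1 [1y] swap r/1=11/4989: DF=(1 − 11/4989·(0))/(1+11/4989) = 4989/5000 ≈ 0.997800
step 2 [2y] swap r/1=251/9738: DF=(1 − 251/9738·(0.997800))/(1+251/9738) = 4749/5000 ≈ 0.949800
step 3 [3y] bond c/1=9/400: DF=(3862419/4000000 − 9/400·(0.997800+0.949800))/(1+9/400) = 1803/2000 ≈ 0.901500
step 4 [4y] swap r/1=1428/37063: DF=(1 − 1428/37063·(0.997800+0.949800+0.901500))/(1+1428/37063) = 2143/2500 ≈ 0.857200
step 5 [5y] swap r/1=1917/45146: DF=(1 − 1917/45146·(0.997800+0.949800+0.901500+0.857200))/(1+1917/45146) = 8083/10000 ≈ 0.808300
step 6 [6y] bond c/1=31/400: DF=(190091/160000 − 31/400·(0.997800+0.949800+0.901500+0.857200+0.808300))/(1+31/400) = 7779/10000 ≈ 0.777900

1 1 4989/5000
2 2 4749/5000
3 3 1803/2000
4 4 2143/2500
5 5 8083/10000
6 6 7779/10000
f(3y,4y) = ((1803/2000)/(2143/2500) − 1)/(1) = 443/8572 ≈ 5.1680%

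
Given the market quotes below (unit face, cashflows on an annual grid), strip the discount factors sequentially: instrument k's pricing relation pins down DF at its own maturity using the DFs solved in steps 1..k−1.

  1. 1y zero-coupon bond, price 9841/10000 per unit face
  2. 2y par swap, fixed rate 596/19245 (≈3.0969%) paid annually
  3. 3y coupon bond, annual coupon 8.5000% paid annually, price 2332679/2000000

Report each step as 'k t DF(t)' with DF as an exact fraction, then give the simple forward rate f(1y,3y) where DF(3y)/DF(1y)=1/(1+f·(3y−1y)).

step 1 [1y] zero: DF = P = 9841/10000 ≈ 0.984100
step 2 [2y] swap r/1=596/19245: DF=(1 − 596/19245·(0.984100))/(1+596/19245) = 2351/2500 ≈ 0.940400
step 3 [3y] bond c/1=17/200: DF=(2332679/2000000 − 17/200·(0.984100+0.940400))/(1+17/200) = 4621/5000 ≈ 0.924200

1 1 9841/10000
2 2 2351/2500
3 3 4621/5000
f(1y,3y) = ((9841/10000)/(4621/5000) − 1)/(2) = 599/18484 ≈ 3.2406%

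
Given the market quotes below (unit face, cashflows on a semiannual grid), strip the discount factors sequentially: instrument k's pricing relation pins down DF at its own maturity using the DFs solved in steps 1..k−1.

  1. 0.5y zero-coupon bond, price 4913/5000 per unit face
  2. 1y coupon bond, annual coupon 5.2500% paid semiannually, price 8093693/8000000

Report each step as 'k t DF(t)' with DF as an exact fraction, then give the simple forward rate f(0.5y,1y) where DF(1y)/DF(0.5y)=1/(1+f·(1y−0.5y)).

step 1 [0.5y] zero: DF = P = 4913/5000 ≈ 0.982600
step 2 [1y] bond c/2=21/800: DF=(8093693/8000000 − 21/800·(0.982600))/(1+21/800) = 9607/10000 ≈ 0.960700

1 1/2 4913/5000
2 1 9607/10000
f(0.5y,1y) = ((4913/5000)/(9607/10000) − 1)/(1/2) = 438/9607 ≈ 4.5592%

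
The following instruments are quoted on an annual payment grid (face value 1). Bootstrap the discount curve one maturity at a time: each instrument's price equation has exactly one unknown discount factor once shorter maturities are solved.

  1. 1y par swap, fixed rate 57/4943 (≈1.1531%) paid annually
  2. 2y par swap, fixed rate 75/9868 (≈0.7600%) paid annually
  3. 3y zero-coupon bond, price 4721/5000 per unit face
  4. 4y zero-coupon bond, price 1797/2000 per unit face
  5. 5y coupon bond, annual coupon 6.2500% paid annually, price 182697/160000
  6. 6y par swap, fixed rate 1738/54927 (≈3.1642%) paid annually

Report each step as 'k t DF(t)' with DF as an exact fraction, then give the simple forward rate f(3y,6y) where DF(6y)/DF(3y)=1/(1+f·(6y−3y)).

step 1 [1y] swap r/1=57/4943: DF=(1 − 57/4943·(0))/(1+57/4943) = 4943/5000 ≈ 0.988600
step 2 [2y] swap r/1=75/9868: DF=(1 − 75/9868·(0.988600))/(1+75/9868) = 197/200 ≈ 0.985000
step 3 [3y] zero: DF = P = 4721/5000 ≈ 0.944200
step 4 [4y] zero: DF = P = 1797/2000 ≈ 0.898500
step 5 [5y] bond c/1=1/16: DF=(182697/160000 − 1/16·(0.988600+0.985000+0.944200+0.898500))/(1+1/16) = 4251/5000 ≈ 0.850200
step 6 [6y] swap r/1=1738/54927: DF=(1 − 1738/54927·(0.988600+0.985000+0.944200+0.898500+0.850200))/(1+1738/54927) = 4131/5000 ≈ 0.826200

1 1 4943/5000
2 2 197/200
3 3 4721/5000
4 4 1797/2000
5 5 4251/5000
6 6 4131/5000
f(3y,6y) = ((4721/5000)/(4131/5000) − 1)/(3) = 590/12393 ≈ 4.7608%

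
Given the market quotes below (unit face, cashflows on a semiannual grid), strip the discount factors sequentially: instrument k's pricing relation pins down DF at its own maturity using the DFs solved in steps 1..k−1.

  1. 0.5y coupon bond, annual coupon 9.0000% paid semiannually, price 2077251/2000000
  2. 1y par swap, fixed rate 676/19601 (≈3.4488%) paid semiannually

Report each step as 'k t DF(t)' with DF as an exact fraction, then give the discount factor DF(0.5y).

step 1 [0.5y] bond c/2=9/200: DF=(2077251/2000000 − 9/200·(0))/(1+9/200) = 9939/10000 ≈ 0.993900
step 2 [1y] swap r/2=338/19601: DF=(1 − 338/19601·(0.993900))/(1+338/19601) = 4831/5000 ≈ 0.966200

1 1/2 9939/10000
2 1 4831/5000
DF(0.5y) = 9939/10000 ≈ 0.993900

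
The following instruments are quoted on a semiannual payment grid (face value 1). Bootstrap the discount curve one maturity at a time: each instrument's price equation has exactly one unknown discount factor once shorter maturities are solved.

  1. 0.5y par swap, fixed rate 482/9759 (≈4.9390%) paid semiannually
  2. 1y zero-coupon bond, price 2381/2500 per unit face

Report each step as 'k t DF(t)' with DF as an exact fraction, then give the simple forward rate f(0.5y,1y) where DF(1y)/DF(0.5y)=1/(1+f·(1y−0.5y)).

1 1/2 9759/10000
2 1 2381/2500
f(0.5y,1y) = ((9759/10000)/(2381/2500) − 1)/(1/2) = 235/4762 ≈ 4.9349%

step 1 [0.5y] swap r/2=241/9759: DF=(1 − 241/9759·(0))/(1+241/9759) = 9759/10000 ≈ 0.975900
step 2 [1y] zero: DF = P = 2381/2500 ≈ 0.952400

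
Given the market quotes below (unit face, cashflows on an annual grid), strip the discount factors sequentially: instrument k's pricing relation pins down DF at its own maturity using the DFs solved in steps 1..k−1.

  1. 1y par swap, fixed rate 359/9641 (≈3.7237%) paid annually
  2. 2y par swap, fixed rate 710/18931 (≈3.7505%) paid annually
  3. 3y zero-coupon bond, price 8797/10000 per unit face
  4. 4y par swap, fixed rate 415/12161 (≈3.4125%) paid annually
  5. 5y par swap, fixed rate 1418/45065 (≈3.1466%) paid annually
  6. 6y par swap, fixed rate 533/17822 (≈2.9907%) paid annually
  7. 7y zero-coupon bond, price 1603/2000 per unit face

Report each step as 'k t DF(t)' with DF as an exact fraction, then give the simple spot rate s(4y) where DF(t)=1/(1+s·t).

1 1 9641/10000
2 2 929/1000
3 3 8797/10000
4 4 1751/2000
5 5 4291/5000
6 6 8401/10000
7 7 1603/2000
s(4y) = (1/(1751/2000) − 1)/(4) = 249/7004 ≈ 3.5551%

step 1 [1y] swap r/1=359/9641: DF=(1 − 359/9641·(0))/(1+359/9641) = 9641/10000 ≈ 0.964100
step 2 [2y] swap r/1=710/18931: DF=(1 − 710/18931·(0.964100))/(1+710/18931) = 929/1000 ≈ 0.929000
step 3 [3y] zero: DF = P = 8797/10000 ≈ 0.879700
step 4 [4y] swap r/1=415/12161: DF=(1 − 415/12161·(0.964100+0.929000+0.879700))/(1+415/12161) = 1751/2000 ≈ 0.875500
step 5 [5y] swap r/1=1418/45065: DF=(1 − 1418/45065·(0.964100+0.929000+0.879700+0.875500))/(1+1418/45065) = 4291/5000 ≈ 0.858200
step 6 [6y] swap r/1=533/17822: DF=(1 − 533/17822·(0.964100+0.929000+0.879700+0.875500+0.858200))/(1+533/17822) = 8401/10000 ≈ 0.840100
step 7 [7y] zero: DF = P = 1603/2000 ≈ 0.801500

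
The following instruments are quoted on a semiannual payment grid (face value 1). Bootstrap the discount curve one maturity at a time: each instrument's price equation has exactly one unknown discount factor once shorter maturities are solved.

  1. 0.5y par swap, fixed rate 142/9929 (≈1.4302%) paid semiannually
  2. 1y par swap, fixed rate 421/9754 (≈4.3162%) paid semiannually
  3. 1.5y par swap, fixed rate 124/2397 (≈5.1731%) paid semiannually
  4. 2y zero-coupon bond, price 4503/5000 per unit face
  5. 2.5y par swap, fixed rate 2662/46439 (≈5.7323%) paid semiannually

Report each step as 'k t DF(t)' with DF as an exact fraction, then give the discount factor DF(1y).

1 1/2 9929/10000
2 1 9579/10000
3 3/2 1157/1250
4 2 4503/5000
5 5/2 8669/10000
DF(1y) = 9579/10000 ≈ 0.957900

step 1 [0.5y] swap r/2=71/9929: DF=(1 − 71/9929·(0))/(1+71/9929) = 9929/10000 ≈ 0.992900
step 2 [1y] swap r/2=421/19508: DF=(1 − 421/19508·(0.992900))/(1+421/19508) = 9579/10000 ≈ 0.957900
step 3 [1.5y] swap r/2=62/2397: DF=(1 − 62/2397·(0.992900+0.957900))/(1+62/2397) = 1157/1250 ≈ 0.925600
step 4 [2y] zero: DF = P = 4503/5000 ≈ 0.900600
step 5 [2.5y] swap r/2=1331/46439: DF=(1 − 1331/46439·(0.992900+0.957900+0.925600+0.900600))/(1+1331/46439) = 8669/10000 ≈ 0.866900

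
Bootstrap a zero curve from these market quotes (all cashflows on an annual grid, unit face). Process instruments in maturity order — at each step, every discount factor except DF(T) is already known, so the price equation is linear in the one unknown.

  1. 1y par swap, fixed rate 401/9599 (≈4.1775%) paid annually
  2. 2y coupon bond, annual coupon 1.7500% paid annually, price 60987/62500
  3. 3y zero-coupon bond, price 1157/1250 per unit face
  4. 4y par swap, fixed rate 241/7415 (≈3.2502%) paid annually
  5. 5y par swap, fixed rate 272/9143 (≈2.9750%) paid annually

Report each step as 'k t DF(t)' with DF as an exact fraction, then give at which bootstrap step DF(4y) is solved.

1 1 9599/10000
2 2 377/400
3 3 1157/1250
4 4 1759/2000
5 5 108/125
DF(4y) is solved at step 4

step 1 [1y] swap r/1=401/9599: DF=(1 − 401/9599·(0))/(1+401/9599) = 9599/10000 ≈ 0.959900
step 2 [2y] bond c/1=7/400: DF=(60987/62500 − 7/400·(0.959900))/(1+7/400) = 377/400 ≈ 0.942500
step 3 [3y] zero: DF = P = 1157/1250 ≈ 0.925600
step 4 [4y] swap r/1=241/7415: DF=(1 − 241/7415·(0.959900+0.942500+0.925600))/(1+241/7415) = 1759/2000 ≈ 0.879500
step 5 [5y] swap r/1=272/9143: DF=(1 − 272/9143·(0.959900+0.942500+0.925600+0.879500))/(1+272/9143) = 108/125 ≈ 0.864000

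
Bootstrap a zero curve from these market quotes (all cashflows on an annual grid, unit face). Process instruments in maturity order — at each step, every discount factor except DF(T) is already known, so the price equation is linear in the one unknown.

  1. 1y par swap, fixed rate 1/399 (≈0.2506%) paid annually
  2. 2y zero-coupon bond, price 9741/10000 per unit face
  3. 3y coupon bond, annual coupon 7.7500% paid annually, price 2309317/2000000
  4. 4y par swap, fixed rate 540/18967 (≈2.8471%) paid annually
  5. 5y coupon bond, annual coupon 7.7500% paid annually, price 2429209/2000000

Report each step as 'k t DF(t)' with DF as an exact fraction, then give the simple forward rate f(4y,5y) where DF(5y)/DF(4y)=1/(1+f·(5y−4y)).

step 1 [1y] swap r/1=1/399: DF=(1 − 1/399·(0))/(1+1/399) = 399/400 ≈ 0.997500
step 2 [2y] zero: DF = P = 9741/10000 ≈ 0.974100
step 3 [3y] bond c/1=31/400: DF=(2309317/2000000 − 31/400·(0.997500+0.974100))/(1+31/400) = 4649/5000 ≈ 0.929800
step 4 [4y] swap r/1=540/18967: DF=(1 − 540/18967·(0.997500+0.974100+0.929800))/(1+540/18967) = 223/250 ≈ 0.892000
step 5 [5y] bond c/1=31/400: DF=(2429209/2000000 − 31/400·(0.997500+0.974100+0.929800+0.892000))/(1+31/400) = 534/625 ≈ 0.854400

1 1 399/400
2 2 9741/10000
3 3 4649/5000
4 4 223/250
5 5 534/625
f(4y,5y) = ((223/250)/(534/625) − 1)/(1) = 47/1068 ≈ 4.4007%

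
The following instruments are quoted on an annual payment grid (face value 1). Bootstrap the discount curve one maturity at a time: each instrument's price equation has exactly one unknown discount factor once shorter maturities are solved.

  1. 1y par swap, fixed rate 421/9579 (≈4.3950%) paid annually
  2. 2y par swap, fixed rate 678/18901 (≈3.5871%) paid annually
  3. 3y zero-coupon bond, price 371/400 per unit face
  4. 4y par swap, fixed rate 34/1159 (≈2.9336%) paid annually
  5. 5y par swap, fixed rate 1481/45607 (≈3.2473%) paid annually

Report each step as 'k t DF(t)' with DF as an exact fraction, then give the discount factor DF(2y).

1 1 9579/10000
2 2 4661/5000
3 3 371/400
4 4 557/625
5 5 8519/10000
DF(2y) = 4661/5000 ≈ 0.932200

step 1 [1y] swap r/1=421/9579: DF=(1 − 421/9579·(0))/(1+421/9579) = 9579/10000 ≈ 0.957900
step 2 [2y] swap r/1=678/18901: DF=(1 − 678/18901·(0.957900))/(1+678/18901) = 4661/5000 ≈ 0.932200
step 3 [3y] zero: DF = P = 371/400 ≈ 0.927500
step 4 [4y] swap r/1=34/1159: DF=(1 − 34/1159·(0.957900+0.932200+0.927500))/(1+34/1159) = 557/625 ≈ 0.891200
step 5 [5y] swap r/1=1481/45607: DF=(1 − 1481/45607·(0.957900+0.932200+0.927500+0.891200))/(1+1481/45607) = 8519/10000 ≈ 0.851900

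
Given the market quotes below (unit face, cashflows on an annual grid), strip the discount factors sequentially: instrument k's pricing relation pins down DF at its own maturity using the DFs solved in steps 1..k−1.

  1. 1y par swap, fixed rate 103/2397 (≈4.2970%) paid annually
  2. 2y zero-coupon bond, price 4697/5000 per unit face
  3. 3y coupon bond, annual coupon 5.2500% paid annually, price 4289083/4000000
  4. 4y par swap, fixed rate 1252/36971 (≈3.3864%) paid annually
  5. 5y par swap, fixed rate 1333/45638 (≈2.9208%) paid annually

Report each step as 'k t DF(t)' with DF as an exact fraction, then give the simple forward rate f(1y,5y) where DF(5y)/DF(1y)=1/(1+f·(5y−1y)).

1 1 2397/2500
2 2 4697/5000
3 3 9241/10000
4 4 2187/2500
5 5 8667/10000
f(1y,5y) = ((2397/2500)/(8667/10000) − 1)/(4) = 307/11556 ≈ 2.6566%

step 1 [1y] swap r/1=103/2397: DF=(1 − 103/2397·(0))/(1+103/2397) = 2397/2500 ≈ 0.958800
step 2 [2y] zero: DF = P = 4697/5000 ≈ 0.939400
step 3 [3y] bond c/1=21/400: DF=(4289083/4000000 − 21/400·(0.958800+0.939400))/(1+21/400) = 9241/10000 ≈ 0.924100
step 4 [4y] swap r/1=1252/36971: DF=(1 − 1252/36971·(0.958800+0.939400+0.924100))/(1+1252/36971) = 2187/2500 ≈ 0.874800
step 5 [5y] swap r/1=1333/45638: DF=(1 − 1333/45638·(0.958800+0.939400+0.924100+0.874800))/(1+1333/45638) = 8667/10000 ≈ 0.866700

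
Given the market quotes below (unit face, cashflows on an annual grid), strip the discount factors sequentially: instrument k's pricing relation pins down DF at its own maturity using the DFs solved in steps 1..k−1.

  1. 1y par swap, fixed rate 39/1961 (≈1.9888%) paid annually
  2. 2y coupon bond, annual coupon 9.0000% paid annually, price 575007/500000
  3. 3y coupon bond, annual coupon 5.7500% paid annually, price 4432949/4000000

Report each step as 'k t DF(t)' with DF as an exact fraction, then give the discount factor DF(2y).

1 1 1961/2000
2 2 9741/10000
3 3 9417/10000
DF(2y) = 9741/10000 ≈ 0.974100

step 1 [1y] swap r/1=39/1961: DF=(1 − 39/1961·(0))/(1+39/1961) = 1961/2000 ≈ 0.980500
step 2 [2y] bond c/1=9/100: DF=(575007/500000 − 9/100·(0.980500))/(1+9/100) = 9741/10000 ≈ 0.974100
step 3 [3y] bond c/1=23/400: DF=(4432949/4000000 − 23/400·(0.980500+0.974100))/(1+23/400) = 9417/10000 ≈ 0.941700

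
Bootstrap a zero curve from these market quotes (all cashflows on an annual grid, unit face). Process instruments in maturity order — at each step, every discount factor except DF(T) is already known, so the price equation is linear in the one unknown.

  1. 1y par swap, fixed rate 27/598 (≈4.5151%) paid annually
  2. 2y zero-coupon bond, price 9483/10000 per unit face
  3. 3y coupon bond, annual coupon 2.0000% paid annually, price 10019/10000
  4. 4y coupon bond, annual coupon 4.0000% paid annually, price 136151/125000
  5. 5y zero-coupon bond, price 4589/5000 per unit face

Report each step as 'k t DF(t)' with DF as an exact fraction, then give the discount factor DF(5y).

1 1 598/625
2 2 9483/10000
3 3 9449/10000
4 4 9377/10000
5 5 4589/5000
DF(5y) = 4589/5000 ≈ 0.917800

step 1 [1y] swap r/1=27/598: DF=(1 − 27/598·(0))/(1+27/598) = 598/625 ≈ 0.956800
step 2 [2y] zero: DF = P = 9483/10000 ≈ 0.948300
step 3 [3y] bond c/1=1/50: DF=(10019/10000 − 1/50·(0.956800+0.948300))/(1+1/50) = 9449/10000 ≈ 0.944900
step 4 [4y] bond c/1=1/25: DF=(136151/125000 − 1/25·(0.956800+0.948300+0.944900))/(1+1/25) = 9377/10000 ≈ 0.937700
step 5 [5y] zero: DF = P = 4589/5000 ≈ 0.917800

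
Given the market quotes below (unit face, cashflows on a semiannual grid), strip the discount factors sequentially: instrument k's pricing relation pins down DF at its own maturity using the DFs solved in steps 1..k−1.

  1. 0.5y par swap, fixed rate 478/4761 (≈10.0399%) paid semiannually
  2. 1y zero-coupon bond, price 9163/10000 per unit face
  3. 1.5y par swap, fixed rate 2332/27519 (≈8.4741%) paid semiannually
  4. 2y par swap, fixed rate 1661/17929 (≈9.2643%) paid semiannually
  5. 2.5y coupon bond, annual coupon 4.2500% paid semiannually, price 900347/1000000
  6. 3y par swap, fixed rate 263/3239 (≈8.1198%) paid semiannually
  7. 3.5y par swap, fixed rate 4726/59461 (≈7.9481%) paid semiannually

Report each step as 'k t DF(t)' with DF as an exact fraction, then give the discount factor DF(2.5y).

1 1/2 4761/5000
2 1 9163/10000
3 3/2 4417/5000
4 2 8339/10000
5 5/2 807/1000
6 3 987/1250
7 7/2 7637/10000
DF(2.5y) = 807/1000 ≈ 0.807000

step 1 [0.5y] swap r/2=239/4761: DF=(1 − 239/4761·(0))/(1+239/4761) = 4761/5000 ≈ 0.952200
step 2 [1y] zero: DF = P = 9163/10000 ≈ 0.916300
step 3 [1.5y] swap r/2=1166/27519: DF=(1 − 1166/27519·(0.952200+0.916300))/(1+1166/27519) = 4417/5000 ≈ 0.883400
step 4 [2y] swap r/2=1661/35858: DF=(1 − 1661/35858·(0.952200+0.916300+0.883400))/(1+1661/35858) = 8339/10000 ≈ 0.833900
step 5 [2.5y] bond c/2=17/800: DF=(900347/1000000 − 17/800·(0.952200+0.916300+0.883400+0.833900))/(1+17/800) = 807/1000 ≈ 0.807000
step 6 [3y] swap r/2=263/6478: DF=(1 − 263/6478·(0.952200+0.916300+0.883400+0.833900+0.807000))/(1+263/6478) = 987/1250 ≈ 0.789600
step 7 [3.5y] swap r/2=2363/59461: DF=(1 − 2363/59461·(0.952200+0.916300+0.883400+0.833900+0.807000+0.789600))/(1+2363/59461) = 7637/10000 ≈ 0.763700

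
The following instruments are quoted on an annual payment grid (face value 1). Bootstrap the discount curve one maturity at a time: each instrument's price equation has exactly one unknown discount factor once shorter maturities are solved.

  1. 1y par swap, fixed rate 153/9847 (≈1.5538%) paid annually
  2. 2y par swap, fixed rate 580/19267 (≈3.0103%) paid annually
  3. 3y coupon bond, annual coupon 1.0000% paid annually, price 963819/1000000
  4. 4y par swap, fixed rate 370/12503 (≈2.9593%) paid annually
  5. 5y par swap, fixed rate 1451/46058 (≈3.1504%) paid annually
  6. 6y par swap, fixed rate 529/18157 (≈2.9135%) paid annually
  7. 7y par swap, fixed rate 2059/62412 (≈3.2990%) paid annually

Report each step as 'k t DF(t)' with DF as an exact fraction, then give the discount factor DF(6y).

step 1 [1y] swap r/1=153/9847: DF=(1 − 153/9847·(0))/(1+153/9847) = 9847/10000 ≈ 0.984700
step 2 [2y] swap r/1=580/19267: DF=(1 − 580/19267·(0.984700))/(1+580/19267) = 471/500 ≈ 0.942000
step 3 [3y] bond c/1=1/100: DF=(963819/1000000 − 1/100·(0.984700+0.942000))/(1+1/100) = 1169/1250 ≈ 0.935200
step 4 [4y] swap r/1=370/12503: DF=(1 − 370/12503·(0.984700+0.942000+0.935200))/(1+370/12503) = 889/1000 ≈ 0.889000
step 5 [5y] swap r/1=1451/46058: DF=(1 − 1451/46058·(0.984700+0.942000+0.935200+0.889000))/(1+1451/46058) = 8549/10000 ≈ 0.854900
step 6 [6y] swap r/1=529/18157: DF=(1 − 529/18157·(0.984700+0.942000+0.935200+0.889000+0.854900))/(1+529/18157) = 8413/10000 ≈ 0.841300
step 7 [7y] swap r/1=2059/62412: DF=(1 − 2059/62412·(0.984700+0.942000+0.935200+0.889000+0.854900+0.841300))/(1+2059/62412) = 7941/10000 ≈ 0.794100

1 1 9847/10000
2 2 471/500
3 3 1169/1250
4 4 889/1000
5 5 8549/10000
6 6 8413/10000
7 7 7941/10000
DF(6y) = 8413/10000 ≈ 0.841300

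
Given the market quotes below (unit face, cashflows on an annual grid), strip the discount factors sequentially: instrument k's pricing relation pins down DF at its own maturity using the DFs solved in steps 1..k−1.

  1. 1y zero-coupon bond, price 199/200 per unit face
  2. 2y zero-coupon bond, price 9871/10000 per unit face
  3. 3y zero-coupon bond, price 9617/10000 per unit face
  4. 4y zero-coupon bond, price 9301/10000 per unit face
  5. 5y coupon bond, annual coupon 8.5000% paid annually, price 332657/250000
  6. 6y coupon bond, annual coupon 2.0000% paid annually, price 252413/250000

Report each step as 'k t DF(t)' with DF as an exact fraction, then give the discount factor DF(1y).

1 1 199/200
2 2 9871/10000
3 3 9617/10000
4 4 9301/10000
5 5 9229/10000
6 6 4479/5000
DF(1y) = 199/200 ≈ 0.995000

step 1 [1y] zero: DF = P = 199/200 ≈ 0.995000
step 2 [2y] zero: DF = P = 9871/10000 ≈ 0.987100
step 3 [3y] zero: DF = P = 9617/10000 ≈ 0.961700
step 4 [4y] zero: DF = P = 9301/10000 ≈ 0.930100
step 5 [5y] bond c/1=17/200: DF=(332657/250000 − 17/200·(0.995000+0.987100+0.961700+0.930100))/(1+17/200) = 9229/10000 ≈ 0.922900
step 6 [6y] bond c/1=1/50: DF=(252413/250000 − 1/50·(0.995000+0.987100+0.961700+0.930100+0.922900))/(1+1/50) = 4479/5000 ≈ 0.895800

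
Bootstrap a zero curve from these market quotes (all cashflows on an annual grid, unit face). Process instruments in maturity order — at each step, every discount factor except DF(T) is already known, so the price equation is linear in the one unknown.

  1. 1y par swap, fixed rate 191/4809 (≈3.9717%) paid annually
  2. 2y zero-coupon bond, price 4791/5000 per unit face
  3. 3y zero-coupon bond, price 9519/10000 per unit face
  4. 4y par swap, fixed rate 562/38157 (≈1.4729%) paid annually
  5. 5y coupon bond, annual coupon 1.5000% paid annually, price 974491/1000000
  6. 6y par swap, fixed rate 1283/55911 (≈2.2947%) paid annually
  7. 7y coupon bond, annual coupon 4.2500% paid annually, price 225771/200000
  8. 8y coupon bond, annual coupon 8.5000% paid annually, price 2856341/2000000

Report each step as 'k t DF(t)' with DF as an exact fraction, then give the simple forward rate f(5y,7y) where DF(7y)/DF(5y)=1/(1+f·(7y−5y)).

step 1 [1y] swap r/1=191/4809: DF=(1 − 191/4809·(0))/(1+191/4809) = 4809/5000 ≈ 0.961800
step 2 [2y] zero: DF = P = 4791/5000 ≈ 0.958200
step 3 [3y] zero: DF = P = 9519/10000 ≈ 0.951900
step 4 [4y] swap r/1=562/38157: DF=(1 − 562/38157·(0.961800+0.958200+0.951900))/(1+562/38157) = 4719/5000 ≈ 0.943800
step 5 [5y] bond c/1=3/200: DF=(974491/1000000 − 3/200·(0.961800+0.958200+0.951900+0.943800))/(1+3/200) = 9037/10000 ≈ 0.903700
step 6 [6y] swap r/1=1283/55911: DF=(1 − 1283/55911·(0.961800+0.958200+0.951900+0.943800+0.903700))/(1+1283/55911) = 8717/10000 ≈ 0.871700
step 7 [7y] bond c/1=17/400: DF=(225771/200000 − 17/400·(0.961800+0.958200+0.951900+0.943800+0.903700+0.871700))/(1+17/400) = 8549/10000 ≈ 0.854900
step 8 [8y] bond c/1=17/200: DF=(2856341/2000000 − 17/200·(0.961800+0.958200+0.951900+0.943800+0.903700+0.871700+0.854900))/(1+17/200) = 8113/10000 ≈ 0.811300

1 1 4809/5000
2 2 4791/5000
3 3 9519/10000
4 4 4719/5000
5 5 9037/10000
6 6 8717/10000
7 7 8549/10000
8 8 8113/10000
f(5y,7y) = ((9037/10000)/(8549/10000) − 1)/(2) = 244/8549 ≈ 2.8541%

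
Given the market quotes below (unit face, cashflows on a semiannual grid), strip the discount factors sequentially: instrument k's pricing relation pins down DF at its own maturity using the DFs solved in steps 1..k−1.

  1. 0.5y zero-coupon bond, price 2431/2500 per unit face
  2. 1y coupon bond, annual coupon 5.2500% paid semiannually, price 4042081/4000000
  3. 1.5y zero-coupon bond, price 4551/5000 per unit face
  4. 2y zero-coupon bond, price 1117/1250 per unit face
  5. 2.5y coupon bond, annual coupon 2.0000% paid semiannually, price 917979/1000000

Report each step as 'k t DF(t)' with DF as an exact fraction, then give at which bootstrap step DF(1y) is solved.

step 1 [0.5y] zero: DF = P = 2431/2500 ≈ 0.972400
step 2 [1y] bond c/2=21/800: DF=(4042081/4000000 − 21/800·(0.972400))/(1+21/800) = 4799/5000 ≈ 0.959800
step 3 [1.5y] zero: DF = P = 4551/5000 ≈ 0.910200
step 4 [2y] zero: DF = P = 1117/1250 ≈ 0.893600
step 5 [2.5y] bond c/2=1/100: DF=(917979/1000000 − 1/100·(0.972400+0.959800+0.910200+0.893600))/(1+1/100) = 8719/10000 ≈ 0.871900

1 1/2 2431/2500
2 1 4799/5000
3 3/2 4551/5000
4 2 1117/1250
5 5/2 8719/10000
DF(1y) is solved at step 2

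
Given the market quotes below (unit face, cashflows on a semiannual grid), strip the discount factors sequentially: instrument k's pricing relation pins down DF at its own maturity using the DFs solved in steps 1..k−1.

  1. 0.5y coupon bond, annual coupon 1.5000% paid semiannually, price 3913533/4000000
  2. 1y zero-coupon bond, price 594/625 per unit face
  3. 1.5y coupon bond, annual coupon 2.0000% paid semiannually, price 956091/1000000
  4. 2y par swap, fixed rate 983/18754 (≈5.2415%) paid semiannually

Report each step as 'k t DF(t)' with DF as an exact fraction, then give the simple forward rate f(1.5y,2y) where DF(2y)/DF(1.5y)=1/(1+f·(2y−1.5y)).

1 1/2 9711/10000
2 1 594/625
3 3/2 2319/2500
4 2 9017/10000
f(1.5y,2y) = ((2319/2500)/(9017/10000) − 1)/(1/2) = 518/9017 ≈ 5.7447%

step 1 [0.5y] bond c/2=3/400: DF=(3913533/4000000 − 3/400·(0))/(1+3/400) = 9711/10000 ≈ 0.971100
step 2 [1y] zero: DF = P = 594/625 ≈ 0.950400
step 3 [1.5y] bond c/2=1/100: DF=(956091/1000000 − 1/100·(0.971100+0.950400))/(1+1/100) = 2319/2500 ≈ 0.927600
step 4 [2y] swap r/2=983/37508: DF=(1 − 983/37508·(0.971100+0.950400+0.927600))/(1+983/37508) = 9017/10000 ≈ 0.901700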